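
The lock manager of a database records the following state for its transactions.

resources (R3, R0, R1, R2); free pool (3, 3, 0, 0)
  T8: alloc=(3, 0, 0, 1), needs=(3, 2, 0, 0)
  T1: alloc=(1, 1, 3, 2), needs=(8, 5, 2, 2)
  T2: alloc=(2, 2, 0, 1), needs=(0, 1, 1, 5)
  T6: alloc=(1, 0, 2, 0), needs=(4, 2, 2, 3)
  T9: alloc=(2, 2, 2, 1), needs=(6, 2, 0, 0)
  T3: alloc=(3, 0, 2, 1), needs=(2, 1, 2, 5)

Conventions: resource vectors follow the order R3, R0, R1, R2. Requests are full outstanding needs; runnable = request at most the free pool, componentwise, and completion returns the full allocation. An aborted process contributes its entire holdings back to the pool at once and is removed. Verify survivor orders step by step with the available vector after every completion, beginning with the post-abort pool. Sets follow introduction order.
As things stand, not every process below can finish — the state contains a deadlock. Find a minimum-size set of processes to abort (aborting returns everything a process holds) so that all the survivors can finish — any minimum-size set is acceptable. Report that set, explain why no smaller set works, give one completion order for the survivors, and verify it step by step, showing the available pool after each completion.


The answer: abort T2.
Key observation: no ordering could ever have run T3 before the abort of T2; with (2, 2, 0, 1) back in the pool it fits at step 5.
Why nothing smaller works: aborting no one leaves the state deadlocked as given.
Survivors finish in the order: T8, T9, T1, T6, T3. Check, step by step (pool after the aborts first):
  pool = (5, 5, 0, 1)
  T8: need (3, 2, 0, 0) fits (5, 5, 0, 1); releases (3, 0, 0, 1), pool now (8, 5, 0, 2)
  T9: need (6, 2, 0, 0) fits (8, 5, 0, 2); releases (2, 2, 2, 1), pool now (10, 7, 2, 3)
  T1: need (8, 5, 2, 2) fits (10, 7, 2, 3); releases (1, 1, 3, 2), pool now (11, 8, 5, 5)
  T6: need (4, 2, 2, 3) fits (11, 8, 5, 5); releases (1, 0, 2, 0), pool now (12, 8, 7, 5)
  T3: need (2, 1, 2, 5) fits (12, 8, 7, 5); releases (3, 0, 2, 1), pool now (15, 8, 9, 6)


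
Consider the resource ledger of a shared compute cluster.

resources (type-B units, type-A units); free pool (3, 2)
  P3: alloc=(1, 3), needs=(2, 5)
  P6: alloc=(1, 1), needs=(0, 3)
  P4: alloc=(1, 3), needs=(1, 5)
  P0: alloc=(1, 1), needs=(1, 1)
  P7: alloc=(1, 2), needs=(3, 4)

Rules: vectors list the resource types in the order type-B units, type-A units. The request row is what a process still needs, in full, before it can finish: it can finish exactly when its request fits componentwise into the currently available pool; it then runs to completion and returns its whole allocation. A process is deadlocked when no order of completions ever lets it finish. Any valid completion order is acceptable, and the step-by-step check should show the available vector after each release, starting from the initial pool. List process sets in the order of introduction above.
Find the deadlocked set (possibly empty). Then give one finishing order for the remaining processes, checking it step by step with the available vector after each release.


Nothing here is deadlocked.
Key observation: starting with P0, each completion frees enough for the next — no one is permanently blocked.
One completion order for the rest: P0, P6, P7, P3, P4. Walking it through:
  pool = (3, 2)
  run P0 (needs (1, 1), free (3, 2)); after release of (1, 1) the pool is (4, 3)
  run P6 (needs (0, 3), free (4, 3)); after release of (1, 1) the pool is (5, 4)
  run P7 (needs (3, 4), free (5, 4)); after release of (1, 2) the pool is (6, 6)
  run P3 (needs (2, 5), free (6, 6)); after release of (1, 3) the pool is (7, 9)
  run P4 (needs (1, 5), free (7, 9)); after release of (1, 3) the pool is (8, 12)


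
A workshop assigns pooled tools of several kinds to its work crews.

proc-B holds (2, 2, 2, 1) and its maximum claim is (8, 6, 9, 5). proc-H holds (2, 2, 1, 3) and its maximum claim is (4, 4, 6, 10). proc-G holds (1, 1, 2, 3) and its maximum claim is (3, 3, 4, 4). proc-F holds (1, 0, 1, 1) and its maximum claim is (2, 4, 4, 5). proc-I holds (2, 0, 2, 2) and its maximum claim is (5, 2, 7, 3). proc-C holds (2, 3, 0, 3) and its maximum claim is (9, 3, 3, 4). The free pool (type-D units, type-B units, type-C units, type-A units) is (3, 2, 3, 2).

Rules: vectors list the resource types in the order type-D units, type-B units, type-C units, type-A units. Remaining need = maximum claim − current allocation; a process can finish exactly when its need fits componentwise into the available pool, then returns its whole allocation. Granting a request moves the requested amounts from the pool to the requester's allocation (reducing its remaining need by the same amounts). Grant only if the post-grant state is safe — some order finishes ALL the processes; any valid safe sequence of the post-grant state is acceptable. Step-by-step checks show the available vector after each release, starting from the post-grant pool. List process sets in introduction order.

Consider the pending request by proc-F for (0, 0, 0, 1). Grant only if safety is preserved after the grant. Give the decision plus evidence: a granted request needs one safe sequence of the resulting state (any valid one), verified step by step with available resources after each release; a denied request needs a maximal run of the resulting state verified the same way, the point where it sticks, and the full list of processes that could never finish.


DENY: after the grant no complete ordering would exist.
Key observation: after proc-G, proc-I the pool peaks at (6, 3, 7, 6), and each blocked process is short somewhere: proc-B on type-B units; proc-H on type-A units; proc-F on type-B units; proc-C on type-D units.
Pretend the grant happened; the run proc-G, proc-I goes as far as possible. Check, step by step:
  pool = (3, 2, 3, 1)
  proc-G needs (2, 2, 2, 1) <= (3, 2, 3, 1) -> finishes; pool += (1, 1, 2, 3) = (4, 3, 5, 4)
  proc-I needs (3, 2, 5, 1) <= (4, 3, 5, 4) -> finishes; pool += (2, 0, 2, 2) = (6, 3, 7, 6)
  proc-B cannot run: need (6, 4, 7, 4) vs free (6, 3, 7, 6) (insufficient type-B units)
  proc-H cannot run: need (2, 2, 5, 7) vs free (6, 3, 7, 6) (insufficient type-A units)
  proc-F cannot run: need (1, 4, 3, 3) vs free (6, 3, 7, 6) (insufficient type-B units)
  proc-C cannot run: need (7, 0, 3, 1) vs free (6, 3, 7, 6) (insufficient type-D units)
Had the request been granted, proc-B, proc-H, proc-F and proc-C could never finish.


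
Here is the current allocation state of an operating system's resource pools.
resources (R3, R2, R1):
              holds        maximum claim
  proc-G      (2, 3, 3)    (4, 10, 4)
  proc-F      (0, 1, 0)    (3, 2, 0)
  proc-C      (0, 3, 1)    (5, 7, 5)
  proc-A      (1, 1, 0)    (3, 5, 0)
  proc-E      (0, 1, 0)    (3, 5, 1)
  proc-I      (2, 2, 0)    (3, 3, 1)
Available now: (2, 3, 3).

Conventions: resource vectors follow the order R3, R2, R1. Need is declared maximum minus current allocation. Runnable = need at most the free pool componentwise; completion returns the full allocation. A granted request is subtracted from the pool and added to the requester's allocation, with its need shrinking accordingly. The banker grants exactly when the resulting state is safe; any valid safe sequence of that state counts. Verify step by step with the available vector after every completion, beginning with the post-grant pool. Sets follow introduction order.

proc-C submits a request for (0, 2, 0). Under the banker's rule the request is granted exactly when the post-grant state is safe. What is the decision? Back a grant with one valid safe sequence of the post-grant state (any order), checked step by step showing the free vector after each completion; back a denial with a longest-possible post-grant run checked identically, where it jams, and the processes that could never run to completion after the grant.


DENY: after the grant no complete ordering would exist.
Key observation: after proc-I, proc-F, proc-E, proc-A the pool peaks at (5, 6, 3), and each blocked process is short somewhere: proc-G on R2; proc-C on R1.
On the post-grant state, proc-I, proc-F, proc-E, proc-A is a maximal run — nothing extends it. Check, step by step:
  pool = (2, 1, 3)
  run proc-I (needs (1, 1, 1), free (2, 1, 3)); after release of (2, 2, 0) the pool is (4, 3, 3)
  run proc-F (needs (3, 1, 0), free (4, 3, 3)); after release of (0, 1, 0) the pool is (4, 4, 3)
  run proc-E (needs (3, 4, 1), free (4, 4, 3)); after release of (0, 1, 0) the pool is (4, 5, 3)
  run proc-A (needs (2, 4, 0), free (4, 5, 3)); after release of (1, 1, 0) the pool is (5, 6, 3)
  blocked: proc-G wants (2, 7, 1), pool (5, 6, 3) — not enough R2
  blocked: proc-C wants (5, 2, 4), pool (5, 6, 3) — not enough R1
Post-grant, the permanently blocked set is proc-G and proc-C.


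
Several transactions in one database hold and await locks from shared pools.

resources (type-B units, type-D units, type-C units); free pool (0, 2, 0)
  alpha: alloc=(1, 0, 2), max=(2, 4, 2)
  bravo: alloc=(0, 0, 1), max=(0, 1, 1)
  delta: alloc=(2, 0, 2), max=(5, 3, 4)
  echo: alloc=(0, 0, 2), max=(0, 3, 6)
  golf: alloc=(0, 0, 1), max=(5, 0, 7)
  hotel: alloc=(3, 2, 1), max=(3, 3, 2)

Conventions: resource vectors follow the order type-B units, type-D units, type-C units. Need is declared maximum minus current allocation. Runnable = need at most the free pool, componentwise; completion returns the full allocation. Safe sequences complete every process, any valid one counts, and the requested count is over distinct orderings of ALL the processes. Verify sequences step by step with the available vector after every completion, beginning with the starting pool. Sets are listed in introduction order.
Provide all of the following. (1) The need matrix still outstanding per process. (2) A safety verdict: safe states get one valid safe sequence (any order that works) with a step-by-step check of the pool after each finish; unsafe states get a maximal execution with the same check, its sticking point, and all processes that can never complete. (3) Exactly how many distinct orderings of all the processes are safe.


(1) Need matrix, components ordered type-B units, type-D units, type-C units:
  alpha: (1, 4, 0)
  bravo: (0, 1, 0)
  delta: (3, 3, 2)
  echo: (0, 3, 4)
  golf: (5, 0, 6)
  hotel: (0, 1, 1)
(2) SAFE. One safe sequence: bravo, hotel, delta, echo, golf, alpha.
Key observation: reading the order forward, hotel is the first process whose need (0, 1, 1) meets the free pool (0, 2, 1) exactly on a resource it requests.
Check, step by step:
  pool = (0, 2, 0)
  bravo needs (0, 1, 0) <= (0, 2, 0) -> finishes; pool += (0, 0, 1) = (0, 2, 1)
  hotel needs (0, 1, 1) <= (0, 2, 1) -> finishes; pool += (3, 2, 1) = (3, 4, 2)
  delta needs (3, 3, 2) <= (3, 4, 2) -> finishes; pool += (2, 0, 2) = (5, 4, 4)
  echo needs (0, 3, 4) <= (5, 4, 4) -> finishes; pool += (0, 0, 2) = (5, 4, 6)
  golf needs (5, 0, 6) <= (5, 4, 6) -> finishes; pool += (0, 0, 1) = (5, 4, 7)
  alpha needs (1, 4, 0) <= (5, 4, 7) -> finishes; pool += (1, 0, 2) = (6, 4, 9)
(3) Exactly 7 of the possible complete orderings are safe sequences.


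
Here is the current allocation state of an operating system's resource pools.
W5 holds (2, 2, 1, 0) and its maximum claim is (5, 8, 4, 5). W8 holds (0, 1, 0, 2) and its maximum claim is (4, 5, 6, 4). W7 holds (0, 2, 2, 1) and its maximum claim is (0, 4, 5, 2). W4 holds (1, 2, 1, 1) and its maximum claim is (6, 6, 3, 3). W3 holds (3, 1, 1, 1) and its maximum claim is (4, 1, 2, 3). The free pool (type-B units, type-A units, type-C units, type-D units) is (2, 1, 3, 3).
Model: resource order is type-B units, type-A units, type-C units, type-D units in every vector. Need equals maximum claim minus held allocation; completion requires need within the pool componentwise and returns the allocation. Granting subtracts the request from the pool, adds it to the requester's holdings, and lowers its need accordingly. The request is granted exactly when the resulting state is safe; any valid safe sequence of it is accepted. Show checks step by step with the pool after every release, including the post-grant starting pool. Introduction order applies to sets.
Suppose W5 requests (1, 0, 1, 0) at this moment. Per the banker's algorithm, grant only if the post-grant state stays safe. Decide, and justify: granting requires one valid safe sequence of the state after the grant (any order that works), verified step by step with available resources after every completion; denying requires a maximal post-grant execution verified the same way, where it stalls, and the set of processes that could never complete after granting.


DENY — the pretend-granted state is unsafe.
Key observation: after W3, W7 the pool peaks at (4, 4, 5, 5), and each blocked process is short somewhere: W5 on type-A units; W8 on type-C units; W4 on type-B units.
After a pretend grant, a maximal execution: W3, W7 — then nothing else fits. Check, step by step:
  pool = (1, 1, 2, 3)
  W3 needs (1, 0, 1, 2) <= (1, 1, 2, 3) -> finishes; pool += (3, 1, 1, 1) = (4, 2, 3, 4)
  W7 needs (0, 2, 3, 1) <= (4, 2, 3, 4) -> finishes; pool += (0, 2, 2, 1) = (4, 4, 5, 5)
  W5 cannot run: need (2, 6, 2, 5) vs free (4, 4, 5, 5) (insufficient type-A units)
  W8 cannot run: need (4, 4, 6, 2) vs free (4, 4, 5, 5) (insufficient type-C units)
  W4 cannot run: need (5, 4, 2, 2) vs free (4, 4, 5, 5) (insufficient type-B units)
Had the request been granted, W5, W8 and W4 could never finish.


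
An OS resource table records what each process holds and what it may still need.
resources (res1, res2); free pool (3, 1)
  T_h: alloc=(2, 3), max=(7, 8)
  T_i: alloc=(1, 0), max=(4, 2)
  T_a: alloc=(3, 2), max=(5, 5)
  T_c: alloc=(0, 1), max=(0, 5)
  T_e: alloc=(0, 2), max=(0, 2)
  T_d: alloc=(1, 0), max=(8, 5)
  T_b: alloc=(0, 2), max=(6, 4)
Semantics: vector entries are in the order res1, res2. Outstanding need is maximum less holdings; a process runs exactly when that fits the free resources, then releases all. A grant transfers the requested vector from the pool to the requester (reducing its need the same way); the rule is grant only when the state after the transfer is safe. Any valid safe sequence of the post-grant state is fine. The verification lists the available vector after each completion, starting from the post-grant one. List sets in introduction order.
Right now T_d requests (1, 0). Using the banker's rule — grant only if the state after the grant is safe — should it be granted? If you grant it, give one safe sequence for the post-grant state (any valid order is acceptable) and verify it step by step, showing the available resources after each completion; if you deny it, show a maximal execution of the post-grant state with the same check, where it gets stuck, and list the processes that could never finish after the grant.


GRANT. The post-grant state is safe; one safe sequence: T_e, T_a, T_c, T_i, T_d, T_h, T_b.
Key observation: post-grant, (2, 1) remains, and an order beginning with T_e completes everyone.
Check on the post-grant state, step by step:
  pool = (2, 1)
  T_e: need (0, 0) fits (2, 1); releases (0, 2), pool now (2, 3)
  T_a: need (2, 3) fits (2, 3); releases (3, 2), pool now (5, 5)
  T_c: need (0, 4) fits (5, 5); releases (0, 1), pool now (5, 6)
  T_i: need (3, 2) fits (5, 6); releases (1, 0), pool now (6, 6)
  T_d: need (6, 5) fits (6, 6); releases (2, 0), pool now (8, 6)
  T_h: need (5, 5) fits (8, 6); releases (2, 3), pool now (10, 9)
  T_b: need (6, 2) fits (10, 9); releases (0, 2), pool now (10, 11)


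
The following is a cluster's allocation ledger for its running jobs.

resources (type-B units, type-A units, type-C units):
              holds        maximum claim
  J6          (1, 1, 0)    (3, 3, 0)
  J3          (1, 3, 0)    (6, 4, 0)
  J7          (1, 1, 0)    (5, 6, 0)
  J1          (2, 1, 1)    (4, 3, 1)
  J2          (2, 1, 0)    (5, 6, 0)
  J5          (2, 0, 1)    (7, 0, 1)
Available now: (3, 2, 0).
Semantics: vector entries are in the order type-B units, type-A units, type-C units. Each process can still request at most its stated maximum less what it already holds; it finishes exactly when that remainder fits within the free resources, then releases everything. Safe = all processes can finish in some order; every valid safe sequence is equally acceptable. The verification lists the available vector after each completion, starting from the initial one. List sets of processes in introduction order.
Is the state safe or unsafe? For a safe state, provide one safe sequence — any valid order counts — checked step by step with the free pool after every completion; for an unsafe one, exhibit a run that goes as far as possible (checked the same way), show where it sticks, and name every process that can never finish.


SAFE, for example via the order J1, J3, J2, J6, J7, J5.
Key observation: at J1 the run first touches a limit — (2, 2, 0) against (3, 2, 0), exact on a resource it actually requests.
Step-by-step check:
  pool = (3, 2, 0)
  run J1 (needs (2, 2, 0), free (3, 2, 0)); after release of (2, 1, 1) the pool is (5, 3, 1)
  run J3 (needs (5, 1, 0), free (5, 3, 1)); after release of (1, 3, 0) the pool is (6, 6, 1)
  run J2 (needs (3, 5, 0), free (6, 6, 1)); after release of (2, 1, 0) the pool is (8, 7, 1)
  run J6 (needs (2, 2, 0), free (8, 7, 1)); after release of (1, 1, 0) the pool is (9, 8, 1)
  run J7 (needs (4, 5, 0), free (9, 8, 1)); after release of (1, 1, 0) the pool is (10, 9, 1)
  run J5 (needs (5, 0, 0), free (10, 9, 1)); after release of (2, 0, 1) the pool is (12, 9, 2)


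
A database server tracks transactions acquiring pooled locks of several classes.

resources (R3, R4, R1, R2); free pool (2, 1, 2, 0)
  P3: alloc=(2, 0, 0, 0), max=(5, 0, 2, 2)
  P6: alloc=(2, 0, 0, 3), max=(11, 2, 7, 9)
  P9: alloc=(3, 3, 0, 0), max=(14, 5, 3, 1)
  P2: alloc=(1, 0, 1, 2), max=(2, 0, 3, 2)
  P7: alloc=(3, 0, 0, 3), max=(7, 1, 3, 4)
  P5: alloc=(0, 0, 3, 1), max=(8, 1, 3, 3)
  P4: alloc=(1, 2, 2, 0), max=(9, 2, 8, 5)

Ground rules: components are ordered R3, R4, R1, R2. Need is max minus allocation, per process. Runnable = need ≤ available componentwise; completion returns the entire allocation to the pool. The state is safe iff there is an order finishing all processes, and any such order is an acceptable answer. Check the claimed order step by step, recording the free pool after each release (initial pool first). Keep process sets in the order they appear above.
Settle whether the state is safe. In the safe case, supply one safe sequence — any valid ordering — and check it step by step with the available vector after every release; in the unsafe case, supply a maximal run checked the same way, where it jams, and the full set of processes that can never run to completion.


The state is SAFE; one workable sequence: P2, P3, P7, P5, P4, P6, P9.
Key observation: the order's first zero-slack moment is P2 ((1, 0, 2, 0) needed, (2, 1, 2, 0) free — a requested resource with nothing to spare).
Check, step by step:
  pool = (2, 1, 2, 0)
  P2 needs (1, 0, 2, 0) <= (2, 1, 2, 0) -> finishes; pool += (1, 0, 1, 2) = (3, 1, 3, 2)
  P3 needs (3, 0, 2, 2) <= (3, 1, 3, 2) -> finishes; pool += (2, 0, 0, 0) = (5, 1, 3, 2)
  P7 needs (4, 1, 3, 1) <= (5, 1, 3, 2) -> finishes; pool += (3, 0, 0, 3) = (8, 1, 3, 5)
  P5 needs (8, 1, 0, 2) <= (8, 1, 3, 5) -> finishes; pool += (0, 0, 3, 1) = (8, 1, 6, 6)
  P4 needs (8, 0, 6, 5) <= (8, 1, 6, 6) -> finishes; pool += (1, 2, 2, 0) = (9, 3, 8, 6)
  P6 needs (9, 2, 7, 6) <= (9, 3, 8, 6) -> finishes; pool += (2, 0, 0, 3) = (11, 3, 8, 9)
  P9 needs (11, 2, 3, 1) <= (11, 3, 8, 9) -> finishes; pool += (3, 3, 0, 0) = (14, 6, 8, 9)


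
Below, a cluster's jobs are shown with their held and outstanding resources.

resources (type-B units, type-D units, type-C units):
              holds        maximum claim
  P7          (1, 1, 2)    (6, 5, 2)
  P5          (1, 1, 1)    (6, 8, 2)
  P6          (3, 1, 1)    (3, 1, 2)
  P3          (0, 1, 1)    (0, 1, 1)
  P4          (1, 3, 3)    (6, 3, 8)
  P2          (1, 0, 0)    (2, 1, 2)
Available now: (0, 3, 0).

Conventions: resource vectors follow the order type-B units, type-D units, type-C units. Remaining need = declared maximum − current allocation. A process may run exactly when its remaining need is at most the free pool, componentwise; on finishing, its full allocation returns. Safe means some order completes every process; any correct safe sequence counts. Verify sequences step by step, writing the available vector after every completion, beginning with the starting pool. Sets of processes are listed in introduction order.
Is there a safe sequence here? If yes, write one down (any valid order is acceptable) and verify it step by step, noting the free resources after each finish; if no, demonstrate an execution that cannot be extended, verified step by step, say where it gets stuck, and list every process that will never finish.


UNSAFE.
Key observation: P3, P6, P2 can finish, but then (4, 5, 2) is all there is, and the blocked group's type-B units demands exceed it.
A maximal execution: P3, P6, P2 — then nothing else fits. Walking it through:
  pool = (0, 3, 0)
  P3 needs (0, 0, 0) <= (0, 3, 0) -> finishes; pool += (0, 1, 1) = (0, 4, 1)
  P6 needs (0, 0, 1) <= (0, 4, 1) -> finishes; pool += (3, 1, 1) = (3, 5, 2)
  P2 needs (1, 1, 2) <= (3, 5, 2) -> finishes; pool += (1, 0, 0) = (4, 5, 2)
  P7 cannot run: need (5, 4, 0) vs free (4, 5, 2) (insufficient type-B units)
  P5 cannot run: need (5, 7, 1) vs free (4, 5, 2) (insufficient type-B units and type-D units)
  P4 cannot run: need (5, 0, 5) vs free (4, 5, 2) (insufficient type-B units and type-C units)
Never able to finish: P7, P5 and P4.


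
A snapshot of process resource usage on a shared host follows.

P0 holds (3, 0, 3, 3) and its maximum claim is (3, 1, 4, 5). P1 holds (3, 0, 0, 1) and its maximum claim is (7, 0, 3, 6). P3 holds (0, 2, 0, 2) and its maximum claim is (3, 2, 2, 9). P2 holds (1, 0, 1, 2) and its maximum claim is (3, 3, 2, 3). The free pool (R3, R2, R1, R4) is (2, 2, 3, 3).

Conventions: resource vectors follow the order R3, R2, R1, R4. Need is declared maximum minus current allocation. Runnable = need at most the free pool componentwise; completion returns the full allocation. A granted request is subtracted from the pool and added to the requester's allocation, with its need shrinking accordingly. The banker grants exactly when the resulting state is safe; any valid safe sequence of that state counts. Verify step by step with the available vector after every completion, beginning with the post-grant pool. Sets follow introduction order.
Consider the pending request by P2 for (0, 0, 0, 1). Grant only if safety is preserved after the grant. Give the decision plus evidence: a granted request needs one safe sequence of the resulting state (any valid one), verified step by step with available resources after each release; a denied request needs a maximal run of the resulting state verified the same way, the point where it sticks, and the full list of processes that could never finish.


DENY. Granting would leave the state unsafe.
Key observation: after P0, P1 the pool peaks at (8, 2, 6, 6), and each blocked process is short somewhere: P3 on R4; P2 on R2.
After a pretend grant, a maximal execution: P0, P1 — then nothing else fits. Step-by-step check:
  pool = (2, 2, 3, 2)
  P0: need (0, 1, 1, 2) fits (2, 2, 3, 2); releases (3, 0, 3, 3), pool now (5, 2, 6, 5)
  P1: need (4, 0, 3, 5) fits (5, 2, 6, 5); releases (3, 0, 0, 1), pool now (8, 2, 6, 6)
  P3 cannot run: need (3, 0, 2, 7) vs free (8, 2, 6, 6) (insufficient R4)
  P2 cannot run: need (2, 3, 1, 0) vs free (8, 2, 6, 6) (insufficient R2)
Had the request been granted, P3 and P2 could never finish.


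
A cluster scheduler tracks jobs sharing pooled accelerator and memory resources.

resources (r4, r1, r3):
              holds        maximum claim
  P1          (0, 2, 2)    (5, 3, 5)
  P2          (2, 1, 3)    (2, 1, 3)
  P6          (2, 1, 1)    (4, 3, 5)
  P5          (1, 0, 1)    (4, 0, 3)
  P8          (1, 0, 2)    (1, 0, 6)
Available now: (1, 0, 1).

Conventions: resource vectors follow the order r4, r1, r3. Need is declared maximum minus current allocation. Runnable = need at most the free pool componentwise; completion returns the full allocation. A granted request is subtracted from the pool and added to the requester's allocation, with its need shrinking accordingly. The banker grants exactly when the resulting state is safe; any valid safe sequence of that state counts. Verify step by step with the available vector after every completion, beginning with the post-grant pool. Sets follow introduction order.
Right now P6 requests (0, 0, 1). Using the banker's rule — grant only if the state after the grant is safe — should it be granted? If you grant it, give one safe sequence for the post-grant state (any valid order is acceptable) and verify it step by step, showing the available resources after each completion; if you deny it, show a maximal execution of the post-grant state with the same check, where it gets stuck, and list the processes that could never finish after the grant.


GRANT: granting preserves safety; a valid post-grant sequence is P2, P5, P8, P1, P6.
Key observation: granting shrinks the pool to (1, 0, 0), yet P2 still fits and the chain goes through.
Verifying the post-grant state step by step:
  pool = (1, 0, 0)
  run P2 (needs (0, 0, 0), free (1, 0, 0)); after release of (2, 1, 3) the pool is (3, 1, 3)
  run P5 (needs (3, 0, 2), free (3, 1, 3)); after release of (1, 0, 1) the pool is (4, 1, 4)
  run P8 (needs (0, 0, 4), free (4, 1, 4)); after release of (1, 0, 2) the pool is (5, 1, 6)
  run P1 (needs (5, 1, 3), free (5, 1, 6)); after release of (0, 2, 2) the pool is (5, 3, 8)
  run P6 (needs (2, 2, 3), free (5, 3, 8)); after release of (2, 1, 2) the pool is (7, 4, 10)


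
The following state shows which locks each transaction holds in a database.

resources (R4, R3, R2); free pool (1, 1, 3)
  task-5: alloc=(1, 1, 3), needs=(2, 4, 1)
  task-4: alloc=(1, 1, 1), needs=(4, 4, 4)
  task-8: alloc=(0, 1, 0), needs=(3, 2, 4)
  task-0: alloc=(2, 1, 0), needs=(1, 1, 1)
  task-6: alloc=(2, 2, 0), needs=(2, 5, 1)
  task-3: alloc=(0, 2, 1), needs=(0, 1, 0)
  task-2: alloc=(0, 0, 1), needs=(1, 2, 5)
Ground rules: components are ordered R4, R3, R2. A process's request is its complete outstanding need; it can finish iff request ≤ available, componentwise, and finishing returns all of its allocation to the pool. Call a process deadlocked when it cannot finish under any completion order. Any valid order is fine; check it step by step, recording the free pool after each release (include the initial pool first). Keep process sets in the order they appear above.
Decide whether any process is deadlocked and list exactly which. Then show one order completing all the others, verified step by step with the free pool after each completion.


Nothing here is deadlocked.
Key observation: task-0 leads a chain of completions in which each release enables another process.
A valid finishing order for the others: task-0, task-3, task-8, task-5, task-4, task-2, task-6. Walking it through:
  pool = (1, 1, 3)
  task-0: need (1, 1, 1) fits (1, 1, 3); releases (2, 1, 0), pool now (3, 2, 3)
  task-3: need (0, 1, 0) fits (3, 2, 3); releases (0, 2, 1), pool now (3, 4, 4)
  task-8: need (3, 2, 4) fits (3, 4, 4); releases (0, 1, 0), pool now (3, 5, 4)
  task-5: need (2, 4, 1) fits (3, 5, 4); releases (1, 1, 3), pool now (4, 6, 7)
  task-4: need (4, 4, 4) fits (4, 6, 7); releases (1, 1, 1), pool now (5, 7, 8)
  task-2: need (1, 2, 5) fits (5, 7, 8); releases (0, 0, 1), pool now (5, 7, 9)
  task-6: need (2, 5, 1) fits (5, 7, 9); releases (2, 2, 0), pool now (7, 9, 9)


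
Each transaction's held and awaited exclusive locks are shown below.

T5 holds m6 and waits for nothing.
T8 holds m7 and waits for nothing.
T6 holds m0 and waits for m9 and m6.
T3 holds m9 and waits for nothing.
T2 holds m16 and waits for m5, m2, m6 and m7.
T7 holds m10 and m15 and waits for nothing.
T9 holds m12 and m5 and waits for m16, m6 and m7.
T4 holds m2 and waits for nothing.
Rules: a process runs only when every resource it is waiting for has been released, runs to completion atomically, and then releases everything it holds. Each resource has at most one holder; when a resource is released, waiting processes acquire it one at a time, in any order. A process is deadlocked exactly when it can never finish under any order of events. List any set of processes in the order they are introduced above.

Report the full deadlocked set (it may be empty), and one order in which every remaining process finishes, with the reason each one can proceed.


The deadlocked set is T2 and T9.
Key observation: nobody on the ring T2 -> T9 -> T2 can start until another member finishes, which never happens; no other process is dragged down with it.
One completion order for the rest: T7, T3, T8, T5, T6, T4.
Verifying each step:
  T7 waits on nothing -> runs at once and releases m10 and m15
  T3 waits on nothing -> runs at once and releases m9
  T8 waits on nothing -> runs at once and releases m7
  T5 waits on nothing -> runs at once and releases m6
  T6: everything it awaited (m9 and m6) is free; runs, freeing m0
  T4 waits on nothing -> runs at once and releases m2


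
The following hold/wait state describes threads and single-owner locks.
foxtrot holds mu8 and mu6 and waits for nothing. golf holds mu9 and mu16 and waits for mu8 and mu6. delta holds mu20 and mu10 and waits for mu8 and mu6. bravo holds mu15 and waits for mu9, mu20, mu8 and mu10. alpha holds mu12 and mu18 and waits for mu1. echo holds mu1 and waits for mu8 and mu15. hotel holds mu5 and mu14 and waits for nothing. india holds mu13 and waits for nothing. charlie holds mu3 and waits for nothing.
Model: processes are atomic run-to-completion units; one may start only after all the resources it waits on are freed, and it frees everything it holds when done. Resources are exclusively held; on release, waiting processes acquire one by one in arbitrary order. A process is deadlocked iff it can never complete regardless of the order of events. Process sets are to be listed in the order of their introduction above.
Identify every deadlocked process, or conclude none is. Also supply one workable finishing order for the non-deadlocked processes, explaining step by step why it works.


Nothing here is deadlocked.
Key observation: the waits form no ring: some process can always run, and its releases unblock the others one by one.
A valid finishing order for the others: charlie, hotel, foxtrot, golf, delta, bravo, echo, alpha, india.
Step-by-step check:
  charlie waits on nothing -> runs at once and releases mu3
  hotel waits on nothing -> runs at once and releases mu5 and mu14
  foxtrot waits on nothing -> runs at once and releases mu8 and mu6
  run golf (all its waits — mu8 and mu6 — are resolved); releases mu9 and mu16
  run delta (all its waits — mu8 and mu6 — are resolved); releases mu20 and mu10
  run bravo (all its waits — mu9, mu20, mu8 and mu10 — are resolved); releases mu15
  run echo (all its waits — mu8 and mu15 — are resolved); releases mu1
  run alpha (all its waits — mu1 — are resolved); releases mu12 and mu18
  india waits on nothing -> runs at once and releases mu13


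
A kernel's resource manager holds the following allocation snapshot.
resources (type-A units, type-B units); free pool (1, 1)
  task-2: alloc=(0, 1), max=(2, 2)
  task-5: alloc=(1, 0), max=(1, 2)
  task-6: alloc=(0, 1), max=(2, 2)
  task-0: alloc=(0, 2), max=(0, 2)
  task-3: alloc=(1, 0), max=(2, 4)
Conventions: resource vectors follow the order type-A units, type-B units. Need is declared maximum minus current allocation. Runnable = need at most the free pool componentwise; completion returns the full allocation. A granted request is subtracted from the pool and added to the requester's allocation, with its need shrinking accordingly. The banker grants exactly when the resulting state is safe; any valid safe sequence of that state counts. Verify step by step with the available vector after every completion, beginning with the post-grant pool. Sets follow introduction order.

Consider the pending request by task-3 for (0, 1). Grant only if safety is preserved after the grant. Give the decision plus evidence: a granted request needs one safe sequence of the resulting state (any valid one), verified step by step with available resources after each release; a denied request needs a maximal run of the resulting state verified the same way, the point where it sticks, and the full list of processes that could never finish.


GRANT — the state after the grant stays safe, e.g. via task-0, task-5, task-6, task-3, task-2.
Key observation: with (1, 0) left after the transfer, task-0 can run at once — the state stays safe.
Check on the post-grant state, step by step:
  pool = (1, 0)
  task-0: need (0, 0) fits (1, 0); releases (0, 2), pool now (1, 2)
  task-5: need (0, 2) fits (1, 2); releases (1, 0), pool now (2, 2)
  task-6: need (2, 1) fits (2, 2); releases (0, 1), pool now (2, 3)
  task-3: need (1, 3) fits (2, 3); releases (1, 1), pool now (3, 4)
  task-2: need (2, 1) fits (3, 4); releases (0, 1), pool now (3, 5)


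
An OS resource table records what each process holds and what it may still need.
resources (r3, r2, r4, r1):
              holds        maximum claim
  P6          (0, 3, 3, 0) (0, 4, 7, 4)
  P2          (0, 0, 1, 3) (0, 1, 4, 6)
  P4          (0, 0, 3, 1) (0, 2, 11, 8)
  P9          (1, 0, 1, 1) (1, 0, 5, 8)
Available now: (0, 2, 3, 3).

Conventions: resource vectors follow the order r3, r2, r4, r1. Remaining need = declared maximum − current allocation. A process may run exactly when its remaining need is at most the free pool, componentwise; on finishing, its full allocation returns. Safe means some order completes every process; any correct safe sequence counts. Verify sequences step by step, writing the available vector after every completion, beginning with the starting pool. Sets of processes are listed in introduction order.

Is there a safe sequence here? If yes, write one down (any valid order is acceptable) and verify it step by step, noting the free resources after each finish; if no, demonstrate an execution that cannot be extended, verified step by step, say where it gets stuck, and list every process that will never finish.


The state is UNSAFE.
Key observation: even finishing P2, P6 leaves just (0, 5, 7, 6) free — too little r1 for any of the remaining processes.
The run P2, P6 cannot be extended any further. Check, step by step:
  pool = (0, 2, 3, 3)
  run P2 (needs (0, 1, 3, 3), free (0, 2, 3, 3)); after release of (0, 0, 1, 3) the pool is (0, 2, 4, 6)
  run P6 (needs (0, 1, 4, 4), free (0, 2, 4, 6)); after release of (0, 3, 3, 0) the pool is (0, 5, 7, 6)
  P4 still needs (0, 2, 8, 7) but only (0, 5, 7, 6) is free — short on r4 and r1
  P9 still needs (0, 0, 4, 7) but only (0, 5, 7, 6) is free — short on r1
Permanently blocked: P4 and P9.


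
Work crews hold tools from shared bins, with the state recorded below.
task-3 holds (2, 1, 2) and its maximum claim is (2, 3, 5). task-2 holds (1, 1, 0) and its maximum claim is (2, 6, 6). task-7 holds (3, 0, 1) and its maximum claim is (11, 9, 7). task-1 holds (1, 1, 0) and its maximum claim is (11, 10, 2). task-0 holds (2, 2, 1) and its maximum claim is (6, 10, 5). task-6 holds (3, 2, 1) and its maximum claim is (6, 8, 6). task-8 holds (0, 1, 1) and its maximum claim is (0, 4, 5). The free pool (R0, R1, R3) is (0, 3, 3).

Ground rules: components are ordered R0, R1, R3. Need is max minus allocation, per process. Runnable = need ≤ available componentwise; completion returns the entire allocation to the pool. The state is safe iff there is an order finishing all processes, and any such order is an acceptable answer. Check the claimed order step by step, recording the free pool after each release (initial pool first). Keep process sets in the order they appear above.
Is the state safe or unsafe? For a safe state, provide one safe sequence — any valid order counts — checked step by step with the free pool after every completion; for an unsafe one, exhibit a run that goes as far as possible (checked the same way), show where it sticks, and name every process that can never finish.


SAFE. One safe sequence: task-3, task-8, task-2, task-6, task-0, task-7, task-1.
Key observation: reading the order forward, task-3 is the first process whose need (0, 2, 3) meets the free pool (0, 3, 3) exactly on a resource it requests.
Walking it through:
  pool = (0, 3, 3)
  task-3 needs (0, 2, 3) <= (0, 3, 3) -> finishes; pool += (2, 1, 2) = (2, 4, 5)
  task-8 needs (0, 3, 4) <= (2, 4, 5) -> finishes; pool += (0, 1, 1) = (2, 5, 6)
  task-2 needs (1, 5, 6) <= (2, 5, 6) -> finishes; pool += (1, 1, 0) = (3, 6, 6)
  task-6 needs (3, 6, 5) <= (3, 6, 6) -> finishes; pool += (3, 2, 1) = (6, 8, 7)
  task-0 needs (4, 8, 4) <= (6, 8, 7) -> finishes; pool += (2, 2, 1) = (8, 10, 8)
  task-7 needs (8, 9, 6) <= (8, 10, 8) -> finishes; pool += (3, 0, 1) = (11, 10, 9)
  task-1 needs (10, 9, 2) <= (11, 10, 9) -> finishes; pool += (1, 1, 0) = (12, 11, 9)


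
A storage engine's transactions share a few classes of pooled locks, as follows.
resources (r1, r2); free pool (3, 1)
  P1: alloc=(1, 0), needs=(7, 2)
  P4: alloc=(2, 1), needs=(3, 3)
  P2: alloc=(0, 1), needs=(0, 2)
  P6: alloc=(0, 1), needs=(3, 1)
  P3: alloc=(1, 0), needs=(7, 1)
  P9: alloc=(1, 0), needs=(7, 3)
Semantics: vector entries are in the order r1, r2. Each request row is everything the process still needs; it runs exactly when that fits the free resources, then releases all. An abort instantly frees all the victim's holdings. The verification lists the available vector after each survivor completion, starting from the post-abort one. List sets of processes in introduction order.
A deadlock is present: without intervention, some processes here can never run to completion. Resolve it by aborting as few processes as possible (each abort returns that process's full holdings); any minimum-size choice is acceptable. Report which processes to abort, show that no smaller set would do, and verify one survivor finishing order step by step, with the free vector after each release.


The answer: abort P1 and P3.
Key observation: no ordering could ever have run P9 before the abort of P1 and P3; with (2, 0) back in the pool it fits at step 4.
No one abort is enough; case by case: P1 alone leaves P3 blocked (short on r1); P4 alone leaves P1 blocked (short on r1); P2 alone leaves P1 blocked (short on r1); P6 alone leaves P1 blocked (short on r1); P3 alone leaves P1 blocked (short on r1); P9 alone leaves P1 blocked (short on r1).
The survivors complete as P6, P2, P4, P9. Walking it through (starting from the post-abort pool):
  pool = (5, 1)
  run P6 (needs (3, 1), free (5, 1)); after release of (0, 1) the pool is (5, 2)
  run P2 (needs (0, 2), free (5, 2)); after release of (0, 1) the pool is (5, 3)
  run P4 (needs (3, 3), free (5, 3)); after release of (2, 1) the pool is (7, 4)
  run P9 (needs (7, 3), free (7, 4)); after release of (1, 0) the pool is (8, 4)


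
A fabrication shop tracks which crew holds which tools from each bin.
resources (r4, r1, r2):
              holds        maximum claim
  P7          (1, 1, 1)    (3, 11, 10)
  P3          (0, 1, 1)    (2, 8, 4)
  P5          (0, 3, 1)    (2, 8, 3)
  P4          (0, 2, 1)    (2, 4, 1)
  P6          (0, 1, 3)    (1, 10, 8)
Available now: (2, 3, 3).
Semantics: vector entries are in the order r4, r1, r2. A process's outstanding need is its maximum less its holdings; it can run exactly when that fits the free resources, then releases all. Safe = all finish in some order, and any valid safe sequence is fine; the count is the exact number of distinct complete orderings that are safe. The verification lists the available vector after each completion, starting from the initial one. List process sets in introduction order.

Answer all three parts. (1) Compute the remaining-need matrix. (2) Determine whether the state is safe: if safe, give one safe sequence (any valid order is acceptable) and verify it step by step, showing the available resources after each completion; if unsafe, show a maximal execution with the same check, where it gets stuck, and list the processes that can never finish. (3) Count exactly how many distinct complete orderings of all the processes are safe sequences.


(1) Remaining need (order r4, r1, r2):
  P7: (2, 10, 9)
  P3: (2, 7, 3)
  P5: (2, 5, 2)
  P4: (2, 2, 0)
  P6: (1, 9, 5)
(2) SAFE. One safe sequence: P4, P5, P3, P6, P7.
Key observation: P4 is the earliest step where a requested resource binds exactly: need (2, 2, 0), pool (2, 3, 3) at its turn.
Check, step by step:
  pool = (2, 3, 3)
  P4: need (2, 2, 0) fits (2, 3, 3); releases (0, 2, 1), pool now (2, 5, 4)
  P5: need (2, 5, 2) fits (2, 5, 4); releases (0, 3, 1), pool now (2, 8, 5)
  P3: need (2, 7, 3) fits (2, 8, 5); releases (0, 1, 1), pool now (2, 9, 6)
  P6: need (1, 9, 5) fits (2, 9, 6); releases (0, 1, 3), pool now (2, 10, 9)
  P7: need (2, 10, 9) fits (2, 10, 9); releases (1, 1, 1), pool now (3, 11, 10)
(3) The exact count: 1 of the possible complete orderings is a safe sequence.
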